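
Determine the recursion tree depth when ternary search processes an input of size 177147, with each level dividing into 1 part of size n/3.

For divide and conquer with division factor 3:

Problem sizes at each level:
Level 0: 177147
Level 1: 59049
Level 2: 19683
Level 3: 6561
Level 4: 2187
Level 5: 729
Level 6: 243
Level 7: 81
Level 8: 27
Level 9: 9
Level 10: 3
Level 11: 1

The root is level 0 and the size-1 base case is level 11 (the tree spans levels 0 through 11, i.e. 12 levels counting the root), so the depth is the number of divisions: log_3(177147) = 11

The recursion tree depth is log_3(177147) = 11. At each level, the problem size is divided by 3, so it takes 11 divisions to reduce to a base case of size 1. The algorithm makes 1 recursive call at each level.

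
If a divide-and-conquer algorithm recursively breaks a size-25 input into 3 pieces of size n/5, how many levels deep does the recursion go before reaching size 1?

For divide and conquer with division factor 5:

Problem sizes at each level:
Level 0: 25
Level 1: 5
Level 2: 1

The root is level 0 and the size-1 base case is level 2 (the tree spans levels 0 through 2, i.e. 3 levels counting the root), so the depth is the number of divisions: log_5(25) = 2

The recursion tree depth is log_5(25) = 2. At each level, the problem size is divided by 5, so it takes 2 divisions to reduce to a base case of size 1. The algorithm makes 3 recursive calls at each level.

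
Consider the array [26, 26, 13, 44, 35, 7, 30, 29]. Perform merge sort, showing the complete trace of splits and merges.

Merge sort trace:

Split: [26, 26, 13, 44, 35, 7, 30, 29] -> [26, 26, 13, 44] and [35, 7, 30, 29]
  Split: [26, 26, 13, 44] -> [26, 26] and [13, 44]
    Split: [26, 26] -> [26] and [26]
    Merge: [26] + [26] -> [26, 26]
    Split: [13, 44] -> [13] and [44]
    Merge: [13] + [44] -> [13, 44]
  Merge: [26, 26] + [13, 44] -> [13, 26, 26, 44]
  Split: [35, 7, 30, 29] -> [35, 7] and [30, 29]
    Split: [35, 7] -> [35] and [7]
    Merge: [35] + [7] -> [7, 35]
    Split: [30, 29] -> [30] and [29]
    Merge: [30] + [29] -> [29, 30]
  Merge: [7, 35] + [29, 30] -> [7, 29, 30, 35]
Merge: [13, 26, 26, 44] + [7, 29, 30, 35] -> [7, 13, 26, 26, 29, 30, 35, 44]

Final sorted array: [7, 13, 26, 26, 29, 30, 35, 44]

The merge sort proceeds by recursively splitting the array and merging sorted halves.
After all merges, the sorted array is [7, 13, 26, 26, 29, 30, 35, 44].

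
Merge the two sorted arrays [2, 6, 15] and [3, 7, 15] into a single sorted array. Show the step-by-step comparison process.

Merging process:

Compare 2 vs 3: take 2 from left. Merged: [2]
Compare 6 vs 3: take 3 from right. Merged: [2, 3]
Compare 6 vs 7: take 6 from left. Merged: [2, 3, 6]
Compare 15 vs 7: take 7 from right. Merged: [2, 3, 6, 7]
Compare 15 vs 15: take 15 from left. Merged: [2, 3, 6, 7, 15]
Append remaining from right: [15]. Merged: [2, 3, 6, 7, 15, 15]

Final merged array: [2, 3, 6, 7, 15, 15]
Total comparisons: 5

The merged array is [2, 3, 6, 7, 15, 15], requiring 5 comparisons. The merge step runs in O(n) time where n is the total number of elements.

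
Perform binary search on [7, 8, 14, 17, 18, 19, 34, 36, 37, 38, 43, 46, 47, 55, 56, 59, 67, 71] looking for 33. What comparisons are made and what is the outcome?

Binary search for 33 in [7, 8, 14, 17, 18, 19, 34, 36, 37, 38, 43, 46, 47, 55, 56, 59, 67, 71]:

lo=0, hi=17, mid=8, arr[mid]=37 -> 37 > 33, search left half
lo=0, hi=7, mid=3, arr[mid]=17 -> 17 < 33, search right half
lo=4, hi=7, mid=5, arr[mid]=19 -> 19 < 33, search right half
lo=6, hi=7, mid=6, arr[mid]=34 -> 34 > 33, search left half
lo=6 > hi=5, target 33 not found

Binary search determines that 33 is not in the array after 4 comparisons. The search space was exhausted without finding the target.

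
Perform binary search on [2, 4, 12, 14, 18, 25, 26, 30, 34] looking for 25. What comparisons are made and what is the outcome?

Binary search for 25 in [2, 4, 12, 14, 18, 25, 26, 30, 34]:

lo=0, hi=8, mid=4, arr[mid]=18 -> 18 < 25, search right half
lo=5, hi=8, mid=6, arr[mid]=26 -> 26 > 25, search left half
lo=5, hi=5, mid=5, arr[mid]=25 -> Found target at index 5!

Binary search finds 25 at index 5 after 3 comparisons. The search repeatedly halves the search space by comparing with the middle element.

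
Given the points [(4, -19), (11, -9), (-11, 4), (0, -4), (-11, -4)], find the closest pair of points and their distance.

Computing all pairwise distances among 5 points:

d((4, -19), (11, -9)) = 12.2066
d((4, -19), (-11, 4)) = 27.4591
d((4, -19), (0, -4)) = 15.5242
d((4, -19), (-11, -4)) = 21.2132
d((11, -9), (-11, 4)) = 25.5539
d((11, -9), (0, -4)) = 12.083
d((11, -9), (-11, -4)) = 22.561
d((-11, 4), (0, -4)) = 13.6015
d((-11, 4), (-11, -4)) = 8.0 <-- minimum
d((0, -4), (-11, -4)) = 11.0

Closest pair: (-11, 4) and (-11, -4) with distance 8.0

The closest pair is (-11, 4) and (-11, -4) with Euclidean distance 8.0. For 5 points, brute-force pairwise comparison is shown above. For large n, the divide-and-conquer algorithm (sort by x, recurse on halves, check the dividing strip) achieves O(n log n).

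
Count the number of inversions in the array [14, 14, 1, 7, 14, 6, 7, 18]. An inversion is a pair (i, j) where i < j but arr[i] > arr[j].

Finding inversions in [14, 14, 1, 7, 14, 6, 7, 18]:

(0, 2): arr[0]=14 > arr[2]=1
(0, 3): arr[0]=14 > arr[3]=7
(0, 5): arr[0]=14 > arr[5]=6
(0, 6): arr[0]=14 > arr[6]=7
(1, 2): arr[1]=14 > arr[2]=1
(1, 3): arr[1]=14 > arr[3]=7
(1, 5): arr[1]=14 > arr[5]=6
(1, 6): arr[1]=14 > arr[6]=7
(3, 5): arr[3]=7 > arr[5]=6
(4, 5): arr[4]=14 > arr[5]=6
(4, 6): arr[4]=14 > arr[6]=7

Total inversions: 11

The array has 11 inversion(s): (0,2), (0,3), (0,5), (0,6), (1,2), (1,3), (1,5), (1,6), (3,5), (4,5), (4,6). Each pair (i,j) satisfies i < j and arr[i] > arr[j].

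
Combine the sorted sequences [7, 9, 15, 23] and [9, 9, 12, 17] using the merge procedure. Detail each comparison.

Merging process:

Compare 7 vs 9: take 7 from left. Merged: [7]
Compare 9 vs 9: take 9 from left. Merged: [7, 9]
Compare 15 vs 9: take 9 from right. Merged: [7, 9, 9]
Compare 15 vs 9: take 9 from right. Merged: [7, 9, 9, 9]
Compare 15 vs 12: take 12 from right. Merged: [7, 9, 9, 9, 12]
Compare 15 vs 17: take 15 from left. Merged: [7, 9, 9, 9, 12, 15]
Compare 23 vs 17: take 17 from right. Merged: [7, 9, 9, 9, 12, 15, 17]
Append remaining from left: [23]. Merged: [7, 9, 9, 9, 12, 15, 17, 23]

Final merged array: [7, 9, 9, 9, 12, 15, 17, 23]
Total comparisons: 7

The merged array is [7, 9, 9, 9, 12, 15, 17, 23], requiring 7 comparisons. The merge step runs in O(n) time where n is the total number of elements.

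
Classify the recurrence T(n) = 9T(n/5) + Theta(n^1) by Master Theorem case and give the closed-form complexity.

Master Theorem for T(n) = 9T(n/5) + O(n^1):

a = 9, b = 5, c = 1
log_b(a) = log_5(9) = 1.3652

Case 1: c = 1 < log_5(9) = 1.3652
T(n) = O(n^(log_5 9))

For T(n) = 9T(n/5) + O(n^1): log_5(9) = 1.3652. This is Case 1 of the Master Theorem (c < log_b(a), work dominated by leaves), giving O(n^(log_5 9)).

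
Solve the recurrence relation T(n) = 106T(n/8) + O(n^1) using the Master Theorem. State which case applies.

Master Theorem for T(n) = 106T(n/8) + O(n^1):

a = 106, b = 8, c = 1
log_b(a) = log_8(106) = 2.2426

Case 1: c = 1 < log_8(106) = 2.2426
T(n) = O(n^(log_8 106))

For T(n) = 106T(n/8) + O(n^1): log_8(106) = 2.2426. This is Case 1 of the Master Theorem (c < log_b(a), work dominated by leaves), giving O(n^(log_8 106)).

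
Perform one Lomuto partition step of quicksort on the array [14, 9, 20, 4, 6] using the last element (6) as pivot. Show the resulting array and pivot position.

Lomuto partition with pivot = 6:

Initial array: [14, 9, 20, 4, 6]

arr[0]=14 > 6: no swap
arr[1]=9 > 6: no swap
arr[2]=20 > 6: no swap
arr[3]=4 <= 6: swap with position 0, array becomes [4, 9, 20, 14, 6]

Place pivot at position 1: [4, 6, 20, 14, 9]
Pivot position: 1

After partitioning with pivot 6, the array becomes [4, 6, 20, 14, 9]. The pivot is placed at index 1. All elements to the left of the pivot are <= 6, and all elements to the right are > 6.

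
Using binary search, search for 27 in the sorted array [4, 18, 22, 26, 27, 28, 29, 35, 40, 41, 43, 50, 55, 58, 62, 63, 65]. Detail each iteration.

Binary search for 27 in [4, 18, 22, 26, 27, 28, 29, 35, 40, 41, 43, 50, 55, 58, 62, 63, 65]:

lo=0, hi=16, mid=8, arr[mid]=40 -> 40 > 27, search left half
lo=0, hi=7, mid=3, arr[mid]=26 -> 26 < 27, search right half
lo=4, hi=7, mid=5, arr[mid]=28 -> 28 > 27, search left half
lo=4, hi=4, mid=4, arr[mid]=27 -> Found target at index 4!

Binary search finds 27 at index 4 after 4 comparisons. The search repeatedly halves the search space by comparing with the middle element.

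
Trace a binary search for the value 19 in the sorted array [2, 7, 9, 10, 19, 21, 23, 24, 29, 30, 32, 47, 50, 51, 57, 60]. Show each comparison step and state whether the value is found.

Binary search for 19 in [2, 7, 9, 10, 19, 21, 23, 24, 29, 30, 32, 47, 50, 51, 57, 60]:

lo=0, hi=15, mid=7, arr[mid]=24 -> 24 > 19, search left half
lo=0, hi=6, mid=3, arr[mid]=10 -> 10 < 19, search right half
lo=4, hi=6, mid=5, arr[mid]=21 -> 21 > 19, search left half
lo=4, hi=4, mid=4, arr[mid]=19 -> Found target at index 4!

Binary search finds 19 at index 4 after 4 comparisons. The search repeatedly halves the search space by comparing with the middle element.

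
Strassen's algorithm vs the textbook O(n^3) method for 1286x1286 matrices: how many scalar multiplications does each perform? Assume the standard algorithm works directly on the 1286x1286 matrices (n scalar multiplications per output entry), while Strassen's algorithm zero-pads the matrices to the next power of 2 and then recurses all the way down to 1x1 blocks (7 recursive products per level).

Matrix multiplication for 1286x1286 matrices:

Strassen's algorithm requires power-of-2 dimensions. Pad 1286x1286 to 2048x2048 (next power of 2).

Standard algorithm: 1286^3 = 2126781656 multiplications
Strassen's algorithm: 7^(log2(2048)) = 7^11 = 1977326743 multiplications
Savings: 2126781656 - 1977326743 = 149454913 multiplications

Standard: 2126781656 multiplications (1286^3). Strassen: 1977326743 multiplications (7^11, after padding to 2048x2048). Strassen reduces 8 recursive multiplications to 7 at each level.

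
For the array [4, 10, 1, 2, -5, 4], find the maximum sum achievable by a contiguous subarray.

Using Kadane's algorithm on [4, 10, 1, 2, -5, 4]:

Scanning through the array:
Position 1 (value 10): max_ending_here = 14, max_so_far = 14
Position 2 (value 1): max_ending_here = 15, max_so_far = 15
Position 3 (value 2): max_ending_here = 17, max_so_far = 17
Position 4 (value -5): max_ending_here = 12, max_so_far = 17
Position 5 (value 4): max_ending_here = 16, max_so_far = 17

Maximum subarray: [4, 10, 1, 2]
Maximum sum: 17

The maximum subarray is [4, 10, 1, 2] with sum 17. This subarray runs from index 0 to index 3.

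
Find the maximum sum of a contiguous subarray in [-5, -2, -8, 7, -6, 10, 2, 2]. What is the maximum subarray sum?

Using Kadane's algorithm on [-5, -2, -8, 7, -6, 10, 2, 2]:

Scanning through the array:
Position 1 (value -2): max_ending_here = -2, max_so_far = -2
Position 2 (value -8): max_ending_here = -8, max_so_far = -2
Position 3 (value 7): max_ending_here = 7, max_so_far = 7
Position 4 (value -6): max_ending_here = 1, max_so_far = 7
Position 5 (value 10): max_ending_here = 11, max_so_far = 11
Position 6 (value 2): max_ending_here = 13, max_so_far = 13
Position 7 (value 2): max_ending_here = 15, max_so_far = 15

Maximum subarray: [7, -6, 10, 2, 2]
Maximum sum: 15

The maximum subarray is [7, -6, 10, 2, 2] with sum 15. This subarray runs from index 3 to index 7.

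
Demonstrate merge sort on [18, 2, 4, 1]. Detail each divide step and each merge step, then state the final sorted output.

Merge sort trace:

Split: [18, 2, 4, 1] -> [18, 2] and [4, 1]
  Split: [18, 2] -> [18] and [2]
  Merge: [18] + [2] -> [2, 18]
  Split: [4, 1] -> [4] and [1]
  Merge: [4] + [1] -> [1, 4]
Merge: [2, 18] + [1, 4] -> [1, 2, 4, 18]

Final sorted array: [1, 2, 4, 18]

The merge sort proceeds by recursively splitting the array and merging sorted halves.
After all merges, the sorted array is [1, 2, 4, 18].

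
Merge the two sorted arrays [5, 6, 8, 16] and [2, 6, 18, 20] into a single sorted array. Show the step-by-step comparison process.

Merging process:

Compare 5 vs 2: take 2 from right. Merged: [2]
Compare 5 vs 6: take 5 from left. Merged: [2, 5]
Compare 6 vs 6: take 6 from left. Merged: [2, 5, 6]
Compare 8 vs 6: take 6 from right. Merged: [2, 5, 6, 6]
Compare 8 vs 18: take 8 from left. Merged: [2, 5, 6, 6, 8]
Compare 16 vs 18: take 16 from left. Merged: [2, 5, 6, 6, 8, 16]
Append remaining from right: [18, 20]. Merged: [2, 5, 6, 6, 8, 16, 18, 20]

Final merged array: [2, 5, 6, 6, 8, 16, 18, 20]
Total comparisons: 6

The merged array is [2, 5, 6, 6, 8, 16, 18, 20], requiring 6 comparisons. The merge step runs in O(n) time where n is the total number of elements.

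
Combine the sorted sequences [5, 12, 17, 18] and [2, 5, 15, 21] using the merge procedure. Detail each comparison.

Merging process:

Compare 5 vs 2: take 2 from right. Merged: [2]
Compare 5 vs 5: take 5 from left. Merged: [2, 5]
Compare 12 vs 5: take 5 from right. Merged: [2, 5, 5]
Compare 12 vs 15: take 12 from left. Merged: [2, 5, 5, 12]
Compare 17 vs 15: take 15 from right. Merged: [2, 5, 5, 12, 15]
Compare 17 vs 21: take 17 from left. Merged: [2, 5, 5, 12, 15, 17]
Compare 18 vs 21: take 18 from left. Merged: [2, 5, 5, 12, 15, 17, 18]
Append remaining from right: [21]. Merged: [2, 5, 5, 12, 15, 17, 18, 21]

Final merged array: [2, 5, 5, 12, 15, 17, 18, 21]
Total comparisons: 7

The merged array is [2, 5, 5, 12, 15, 17, 18, 21], requiring 7 comparisons. The merge step runs in O(n) time where n is the total number of elements.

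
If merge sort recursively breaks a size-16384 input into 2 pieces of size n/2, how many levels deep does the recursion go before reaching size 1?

For divide and conquer with division factor 2:

Problem sizes at each level:
Level 0: 16384
Level 1: 8192
Level 2: 4096
Level 3: 2048
Level 4: 1024
Level 5: 512
Level 6: 256
Level 7: 128
Level 8: 64
Level 9: 32
Level 10: 16
Level 11: 8
Level 12: 4
Level 13: 2
Level 14: 1

The root is level 0 and the size-1 base case is level 14 (the tree spans levels 0 through 14, i.e. 15 levels counting the root), so the depth is the number of divisions: log_2(16384) = 14

The recursion tree depth is log_2(16384) = 14. At each level, the problem size is divided by 2, so it takes 14 divisions to reduce to a base case of size 1. The algorithm makes 2 recursive calls at each level.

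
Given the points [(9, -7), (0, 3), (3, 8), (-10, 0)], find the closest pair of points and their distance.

Computing all pairwise distances among 4 points:

d((9, -7), (0, 3)) = 13.4536
d((9, -7), (3, 8)) = 16.1555
d((9, -7), (-10, 0)) = 20.2485
d((0, 3), (3, 8)) = 5.831 <-- minimum
d((0, 3), (-10, 0)) = 10.4403
d((3, 8), (-10, 0)) = 15.2643

Closest pair: (0, 3) and (3, 8) with distance 5.831

The closest pair is (0, 3) and (3, 8) with Euclidean distance 5.831. For 4 points, brute-force pairwise comparison is shown above. For large n, the divide-and-conquer algorithm (sort by x, recurse on halves, check the dividing strip) achieves O(n log n).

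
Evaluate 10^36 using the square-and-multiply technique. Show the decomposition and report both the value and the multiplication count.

Computing 10^36 by squaring (build up from 10^1; each line after the first costs one multiplication):

10^1 = 10
10^2 = (10^1)^2 = 10^2 = 100
10^4 = (10^2)^2 = 100^2 = 10000
10^8 = (10^4)^2 = 10000^2 = 100000000
10^9 = 10 * 10^8 = 10 * 100000000 = 1000000000
10^18 = (10^9)^2 = 1000000000^2 = 1000000000000000000
10^36 = (10^18)^2 = 1000000000000000000^2 = 1000000000000000000000000000000000000

Result: 1000000000000000000000000000000000000
Multiplications needed: 6 (6 lines after 10^1)

10^36 = 1000000000000000000000000000000000000. Using exponentiation by squaring, this requires 6 multiplications. The key idea: if the exponent is even, square the half-power; if odd, multiply by the base once.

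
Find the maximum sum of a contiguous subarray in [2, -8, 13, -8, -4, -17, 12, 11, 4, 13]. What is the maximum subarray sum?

Using Kadane's algorithm on [2, -8, 13, -8, -4, -17, 12, 11, 4, 13]:

Scanning through the array:
Position 1 (value -8): max_ending_here = -6, max_so_far = 2
Position 2 (value 13): max_ending_here = 13, max_so_far = 13
Position 3 (value -8): max_ending_here = 5, max_so_far = 13
Position 4 (value -4): max_ending_here = 1, max_so_far = 13
Position 5 (value -17): max_ending_here = -16, max_so_far = 13
Position 6 (value 12): max_ending_here = 12, max_so_far = 13
Position 7 (value 11): max_ending_here = 23, max_so_far = 23
Position 8 (value 4): max_ending_here = 27, max_so_far = 27
Position 9 (value 13): max_ending_here = 40, max_so_far = 40

Maximum subarray: [12, 11, 4, 13]
Maximum sum: 40

The maximum subarray is [12, 11, 4, 13] with sum 40. This subarray runs from index 6 to index 9.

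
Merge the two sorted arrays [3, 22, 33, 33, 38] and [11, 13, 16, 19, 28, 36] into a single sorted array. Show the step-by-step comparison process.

Merging process:

Compare 3 vs 11: take 3 from left. Merged: [3]
Compare 22 vs 11: take 11 from right. Merged: [3, 11]
Compare 22 vs 13: take 13 from right. Merged: [3, 11, 13]
Compare 22 vs 16: take 16 from right. Merged: [3, 11, 13, 16]
Compare 22 vs 19: take 19 from right. Merged: [3, 11, 13, 16, 19]
Compare 22 vs 28: take 22 from left. Merged: [3, 11, 13, 16, 19, 22]
Compare 33 vs 28: take 28 from right. Merged: [3, 11, 13, 16, 19, 22, 28]
Compare 33 vs 36: take 33 from left. Merged: [3, 11, 13, 16, 19, 22, 28, 33]
Compare 33 vs 36: take 33 from left. Merged: [3, 11, 13, 16, 19, 22, 28, 33, 33]
Compare 38 vs 36: take 36 from right. Merged: [3, 11, 13, 16, 19, 22, 28, 33, 33, 36]
Append remaining from left: [38]. Merged: [3, 11, 13, 16, 19, 22, 28, 33, 33, 36, 38]

Final merged array: [3, 11, 13, 16, 19, 22, 28, 33, 33, 36, 38]
Total comparisons: 10

The merged array is [3, 11, 13, 16, 19, 22, 28, 33, 33, 36, 38], requiring 10 comparisons. The merge step runs in O(n) time where n is the total number of elements.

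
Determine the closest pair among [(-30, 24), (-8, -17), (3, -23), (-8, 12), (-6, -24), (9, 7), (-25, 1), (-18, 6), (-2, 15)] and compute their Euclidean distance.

Computing all pairwise distances among 9 points:

d((-30, 24), (-8, -17)) = 46.5296
d((-30, 24), (3, -23)) = 57.4282
d((-30, 24), (-8, 12)) = 25.0599
d((-30, 24), (-6, -24)) = 53.6656
d((-30, 24), (9, 7)) = 42.5441
d((-30, 24), (-25, 1)) = 23.5372
d((-30, 24), (-18, 6)) = 21.6333
d((-30, 24), (-2, 15)) = 29.4109
d((-8, -17), (3, -23)) = 12.53
d((-8, -17), (-8, 12)) = 29.0
d((-8, -17), (-6, -24)) = 7.2801
d((-8, -17), (9, 7)) = 29.4109
d((-8, -17), (-25, 1)) = 24.7588
d((-8, -17), (-18, 6)) = 25.0799
d((-8, -17), (-2, 15)) = 32.5576
d((3, -23), (-8, 12)) = 36.6879
d((3, -23), (-6, -24)) = 9.0554
d((3, -23), (9, 7)) = 30.5941
d((3, -23), (-25, 1)) = 36.8782
d((3, -23), (-18, 6)) = 35.805
d((3, -23), (-2, 15)) = 38.3275
d((-8, 12), (-6, -24)) = 36.0555
d((-8, 12), (9, 7)) = 17.72
d((-8, 12), (-25, 1)) = 20.2485
d((-8, 12), (-18, 6)) = 11.6619
d((-8, 12), (-2, 15)) = 6.7082 <-- minimum
d((-6, -24), (9, 7)) = 34.4384
d((-6, -24), (-25, 1)) = 31.4006
d((-6, -24), (-18, 6)) = 32.311
d((-6, -24), (-2, 15)) = 39.2046
d((9, 7), (-25, 1)) = 34.5254
d((9, 7), (-18, 6)) = 27.0185
d((9, 7), (-2, 15)) = 13.6015
d((-25, 1), (-18, 6)) = 8.6023
d((-25, 1), (-2, 15)) = 26.9258
d((-18, 6), (-2, 15)) = 18.3576

Closest pair: (-8, 12) and (-2, 15) with distance 6.7082

The closest pair is (-8, 12) and (-2, 15) with Euclidean distance 6.7082. For 9 points, brute-force pairwise comparison is shown above. For large n, the divide-and-conquer algorithm (sort by x, recurse on halves, check the dividing strip) achieves O(n log n).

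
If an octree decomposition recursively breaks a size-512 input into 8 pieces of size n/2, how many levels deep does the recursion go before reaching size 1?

For divide and conquer with division factor 2:

Problem sizes at each level:
Level 0: 512
Level 1: 256
Level 2: 128
Level 3: 64
Level 4: 32
Level 5: 16
Level 6: 8
Level 7: 4
Level 8: 2
Level 9: 1

The root is level 0 and the size-1 base case is level 9 (the tree spans levels 0 through 9, i.e. 10 levels counting the root), so the depth is the number of divisions: log_2(512) = 9

The recursion tree depth is log_2(512) = 9. At each level, the problem size is divided by 2, so it takes 9 divisions to reduce to a base case of size 1. The algorithm makes 8 recursive calls at each level.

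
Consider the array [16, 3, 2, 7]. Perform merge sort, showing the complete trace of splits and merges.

Merge sort trace:

Split: [16, 3, 2, 7] -> [16, 3] and [2, 7]
  Split: [16, 3] -> [16] and [3]
  Merge: [16] + [3] -> [3, 16]
  Split: [2, 7] -> [2] and [7]
  Merge: [2] + [7] -> [2, 7]
Merge: [3, 16] + [2, 7] -> [2, 3, 7, 16]

Final sorted array: [2, 3, 7, 16]

The merge sort proceeds by recursively splitting the array and merging sorted halves.
After all merges, the sorted array is [2, 3, 7, 16].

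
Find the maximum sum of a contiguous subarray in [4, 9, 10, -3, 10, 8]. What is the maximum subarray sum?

Using Kadane's algorithm on [4, 9, 10, -3, 10, 8]:

Scanning through the array:
Position 1 (value 9): max_ending_here = 13, max_so_far = 13
Position 2 (value 10): max_ending_here = 23, max_so_far = 23
Position 3 (value -3): max_ending_here = 20, max_so_far = 23
Position 4 (value 10): max_ending_here = 30, max_so_far = 30
Position 5 (value 8): max_ending_here = 38, max_so_far = 38

Maximum subarray: [4, 9, 10, -3, 10, 8]
Maximum sum: 38

The maximum subarray is [4, 9, 10, -3, 10, 8] with sum 38. This subarray runs from index 0 to index 5.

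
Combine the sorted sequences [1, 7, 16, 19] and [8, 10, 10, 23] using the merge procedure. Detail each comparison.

Merging process:

Compare 1 vs 8: take 1 from left. Merged: [1]
Compare 7 vs 8: take 7 from left. Merged: [1, 7]
Compare 16 vs 8: take 8 from right. Merged: [1, 7, 8]
Compare 16 vs 10: take 10 from right. Merged: [1, 7, 8, 10]
Compare 16 vs 10: take 10 from right. Merged: [1, 7, 8, 10, 10]
Compare 16 vs 23: take 16 from left. Merged: [1, 7, 8, 10, 10, 16]
Compare 19 vs 23: take 19 from left. Merged: [1, 7, 8, 10, 10, 16, 19]
Append remaining from right: [23]. Merged: [1, 7, 8, 10, 10, 16, 19, 23]

Final merged array: [1, 7, 8, 10, 10, 16, 19, 23]
Total comparisons: 7

The merged array is [1, 7, 8, 10, 10, 16, 19, 23], requiring 7 comparisons. The merge step runs in O(n) time where n is the total number of elements.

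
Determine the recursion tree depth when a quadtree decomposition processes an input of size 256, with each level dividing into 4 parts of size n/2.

For divide and conquer with division factor 2:

Problem sizes at each level:
Level 0: 256
Level 1: 128
Level 2: 64
Level 3: 32
Level 4: 16
Level 5: 8
Level 6: 4
Level 7: 2
Level 8: 1

The root is level 0 and the size-1 base case is level 8 (the tree spans levels 0 through 8, i.e. 9 levels counting the root), so the depth is the number of divisions: log_2(256) = 8

The recursion tree depth is log_2(256) = 8. At each level, the problem size is divided by 2, so it takes 8 divisions to reduce to a base case of size 1. The algorithm makes 4 recursive calls at each level.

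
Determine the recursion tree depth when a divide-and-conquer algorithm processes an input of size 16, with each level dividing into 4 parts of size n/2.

For divide and conquer with division factor 2:

Problem sizes at each level:
Level 0: 16
Level 1: 8
Level 2: 4
Level 3: 2
Level 4: 1

The root is level 0 and the size-1 base case is level 4 (the tree spans levels 0 through 4, i.e. 5 levels counting the root), so the depth is the number of divisions: log_2(16) = 4

The recursion tree depth is log_2(16) = 4. At each level, the problem size is divided by 2, so it takes 4 divisions to reduce to a base case of size 1. The algorithm makes 4 recursive calls at each level.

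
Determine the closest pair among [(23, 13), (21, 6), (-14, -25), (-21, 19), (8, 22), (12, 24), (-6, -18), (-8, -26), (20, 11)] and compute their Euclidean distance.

Computing all pairwise distances among 9 points:

d((23, 13), (21, 6)) = 7.2801
d((23, 13), (-14, -25)) = 53.0377
d((23, 13), (-21, 19)) = 44.4072
d((23, 13), (8, 22)) = 17.4929
d((23, 13), (12, 24)) = 15.5563
d((23, 13), (-6, -18)) = 42.45
d((23, 13), (-8, -26)) = 49.8197
d((23, 13), (20, 11)) = 3.6056 <-- minimum
d((21, 6), (-14, -25)) = 46.7547
d((21, 6), (-21, 19)) = 43.9659
d((21, 6), (8, 22)) = 20.6155
d((21, 6), (12, 24)) = 20.1246
d((21, 6), (-6, -18)) = 36.1248
d((21, 6), (-8, -26)) = 43.1856
d((21, 6), (20, 11)) = 5.099
d((-14, -25), (-21, 19)) = 44.5533
d((-14, -25), (8, 22)) = 51.8941
d((-14, -25), (12, 24)) = 55.4707
d((-14, -25), (-6, -18)) = 10.6301
d((-14, -25), (-8, -26)) = 6.0828
d((-14, -25), (20, 11)) = 49.5177
d((-21, 19), (8, 22)) = 29.1548
d((-21, 19), (12, 24)) = 33.3766
d((-21, 19), (-6, -18)) = 39.9249
d((-21, 19), (-8, -26)) = 46.8402
d((-21, 19), (20, 11)) = 41.7732
d((8, 22), (12, 24)) = 4.4721
d((8, 22), (-6, -18)) = 42.3792
d((8, 22), (-8, -26)) = 50.5964
d((8, 22), (20, 11)) = 16.2788
d((12, 24), (-6, -18)) = 45.6946
d((12, 24), (-8, -26)) = 53.8516
d((12, 24), (20, 11)) = 15.2643
d((-6, -18), (-8, -26)) = 8.2462
d((-6, -18), (20, 11)) = 38.9487
d((-8, -26), (20, 11)) = 46.4004

Closest pair: (23, 13) and (20, 11) with distance 3.6056

The closest pair is (23, 13) and (20, 11) with Euclidean distance 3.6056. For 9 points, brute-force pairwise comparison is shown above. For large n, the divide-and-conquer algorithm (sort by x, recurse on halves, check the dividing strip) achieves O(n log n).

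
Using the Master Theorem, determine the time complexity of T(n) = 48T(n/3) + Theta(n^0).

Master Theorem for T(n) = 48T(n/3) + O(n^0):

a = 48, b = 3, c = 0
log_b(a) = log_3(48) = 3.5237

Case 1: c = 0 < log_3(48) = 3.5237
T(n) = O(n^(log_3 48))

For T(n) = 48T(n/3) + O(n^0): log_3(48) = 3.5237. This is Case 1 of the Master Theorem (c < log_b(a), work dominated by leaves), giving O(n^(log_3 48)).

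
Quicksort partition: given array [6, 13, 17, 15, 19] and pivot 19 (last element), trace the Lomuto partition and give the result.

Lomuto partition with pivot = 19:

Initial array: [6, 13, 17, 15, 19]

arr[0]=6 <= 19: swap with position 0, array becomes [6, 13, 17, 15, 19]
arr[1]=13 <= 19: swap with position 1, array becomes [6, 13, 17, 15, 19]
arr[2]=17 <= 19: swap with position 2, array becomes [6, 13, 17, 15, 19]
arr[3]=15 <= 19: swap with position 3, array becomes [6, 13, 17, 15, 19]

Place pivot at position 4: [6, 13, 17, 15, 19]
Pivot position: 4

After partitioning with pivot 19, the array becomes [6, 13, 17, 15, 19]. The pivot is placed at index 4. All elements to the left of the pivot are <= 19, and all elements to the right are > 19.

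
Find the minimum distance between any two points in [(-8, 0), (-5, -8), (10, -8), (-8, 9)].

Computing all pairwise distances among 4 points:

d((-8, 0), (-5, -8)) = 8.544 <-- minimum
d((-8, 0), (10, -8)) = 19.6977
d((-8, 0), (-8, 9)) = 9.0
d((-5, -8), (10, -8)) = 15.0
d((-5, -8), (-8, 9)) = 17.2627
d((10, -8), (-8, 9)) = 24.7588

Closest pair: (-8, 0) and (-5, -8) with distance 8.544

The closest pair is (-8, 0) and (-5, -8) with Euclidean distance 8.544. For 4 points, brute-force pairwise comparison is shown above. For large n, the divide-and-conquer algorithm (sort by x, recurse on halves, check the dividing strip) achieves O(n log n).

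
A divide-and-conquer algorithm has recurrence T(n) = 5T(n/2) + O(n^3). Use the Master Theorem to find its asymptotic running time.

Master Theorem for T(n) = 5T(n/2) + O(n^3):

a = 5, b = 2, c = 3
log_b(a) = log_2(5) = 2.3219

Case 3: c = 3 > log_2(5) = 2.3219
T(n) = O(n^3) = O(n^3)

For T(n) = 5T(n/2) + O(n^3): log_2(5) = 2.3219. This is Case 3 of the Master Theorem (c > log_b(a), work dominated by root), giving O(n^3).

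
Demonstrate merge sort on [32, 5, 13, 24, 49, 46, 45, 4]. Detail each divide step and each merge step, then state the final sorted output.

Merge sort trace:

Split: [32, 5, 13, 24, 49, 46, 45, 4] -> [32, 5, 13, 24] and [49, 46, 45, 4]
  Split: [32, 5, 13, 24] -> [32, 5] and [13, 24]
    Split: [32, 5] -> [32] and [5]
    Merge: [32] + [5] -> [5, 32]
    Split: [13, 24] -> [13] and [24]
    Merge: [13] + [24] -> [13, 24]
  Merge: [5, 32] + [13, 24] -> [5, 13, 24, 32]
  Split: [49, 46, 45, 4] -> [49, 46] and [45, 4]
    Split: [49, 46] -> [49] and [46]
    Merge: [49] + [46] -> [46, 49]
    Split: [45, 4] -> [45] and [4]
    Merge: [45] + [4] -> [4, 45]
  Merge: [46, 49] + [4, 45] -> [4, 45, 46, 49]
Merge: [5, 13, 24, 32] + [4, 45, 46, 49] -> [4, 5, 13, 24, 32, 45, 46, 49]

Final sorted array: [4, 5, 13, 24, 32, 45, 46, 49]

The merge sort proceeds by recursively splitting the array and merging sorted halves.
After all merges, the sorted array is [4, 5, 13, 24, 32, 45, 46, 49].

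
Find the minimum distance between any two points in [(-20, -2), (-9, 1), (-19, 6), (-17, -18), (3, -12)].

Computing all pairwise distances among 5 points:

d((-20, -2), (-9, 1)) = 11.4018
d((-20, -2), (-19, 6)) = 8.0623 <-- minimum
d((-20, -2), (-17, -18)) = 16.2788
d((-20, -2), (3, -12)) = 25.0799
d((-9, 1), (-19, 6)) = 11.1803
d((-9, 1), (-17, -18)) = 20.6155
d((-9, 1), (3, -12)) = 17.6918
d((-19, 6), (-17, -18)) = 24.0832
d((-19, 6), (3, -12)) = 28.4253
d((-17, -18), (3, -12)) = 20.8806

Closest pair: (-20, -2) and (-19, 6) with distance 8.0623

The closest pair is (-20, -2) and (-19, 6) with Euclidean distance 8.0623. For 5 points, brute-force pairwise comparison is shown above. For large n, the divide-and-conquer algorithm (sort by x, recurse on halves, check the dividing strip) achieves O(n log n).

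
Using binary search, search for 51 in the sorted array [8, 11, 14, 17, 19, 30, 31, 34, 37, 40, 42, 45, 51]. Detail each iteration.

Binary search for 51 in [8, 11, 14, 17, 19, 30, 31, 34, 37, 40, 42, 45, 51]:

lo=0, hi=12, mid=6, arr[mid]=31 -> 31 < 51, search right half
lo=7, hi=12, mid=9, arr[mid]=40 -> 40 < 51, search right half
lo=10, hi=12, mid=11, arr[mid]=45 -> 45 < 51, search right half
lo=12, hi=12, mid=12, arr[mid]=51 -> Found target at index 12!

Binary search finds 51 at index 12 after 4 comparisons. The search repeatedly halves the search space by comparing with the middle element.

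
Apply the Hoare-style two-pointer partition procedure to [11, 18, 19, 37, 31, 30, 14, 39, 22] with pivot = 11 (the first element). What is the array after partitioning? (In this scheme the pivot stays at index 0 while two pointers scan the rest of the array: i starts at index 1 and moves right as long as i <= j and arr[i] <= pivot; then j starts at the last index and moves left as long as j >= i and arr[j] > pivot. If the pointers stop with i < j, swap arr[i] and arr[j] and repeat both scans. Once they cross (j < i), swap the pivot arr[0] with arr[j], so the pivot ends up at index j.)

Hoare-style two-pointer partition with pivot = 11:

Initial array: [11, 18, 19, 37, 31, 30, 14, 39, 22]

Pointers start at i = 1, j = 8.
i ends at 1, j ends at 0: the pointers have crossed (j < i), so scanning stops.

j = 0, so swapping arr[0] with arr[j] leaves the pivot at position 0: [11, 18, 19, 37, 31, 30, 14, 39, 22]
Pivot position: 0

After partitioning with pivot 11, the array becomes [11, 18, 19, 37, 31, 30, 14, 39, 22]. The pivot is placed at index 0. All elements to the left of the pivot are <= 11, and all elements to the right are > 11.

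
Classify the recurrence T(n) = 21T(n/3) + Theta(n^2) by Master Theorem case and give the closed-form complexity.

Master Theorem for T(n) = 21T(n/3) + O(n^2):

a = 21, b = 3, c = 2
log_b(a) = log_3(21) = 2.7712

Case 1: c = 2 < log_3(21) = 2.7712
T(n) = O(n^(log_3 21))

For T(n) = 21T(n/3) + O(n^2): log_3(21) = 2.7712. This is Case 1 of the Master Theorem (c < log_b(a), work dominated by leaves), giving O(n^(log_3 21)).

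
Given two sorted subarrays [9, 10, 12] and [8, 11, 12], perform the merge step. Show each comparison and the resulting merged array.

Merging process:

Compare 9 vs 8: take 8 from right. Merged: [8]
Compare 9 vs 11: take 9 from left. Merged: [8, 9]
Compare 10 vs 11: take 10 from left. Merged: [8, 9, 10]
Compare 12 vs 11: take 11 from right. Merged: [8, 9, 10, 11]
Compare 12 vs 12: take 12 from left. Merged: [8, 9, 10, 11, 12]
Append remaining from right: [12]. Merged: [8, 9, 10, 11, 12, 12]

Final merged array: [8, 9, 10, 11, 12, 12]
Total comparisons: 5

The merged array is [8, 9, 10, 11, 12, 12], requiring 5 comparisons. The merge step runs in O(n) time where n is the total number of elements.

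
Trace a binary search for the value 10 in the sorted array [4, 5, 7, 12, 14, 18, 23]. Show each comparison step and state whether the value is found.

Binary search for 10 in [4, 5, 7, 12, 14, 18, 23]:

lo=0, hi=6, mid=3, arr[mid]=12 -> 12 > 10, search left half
lo=0, hi=2, mid=1, arr[mid]=5 -> 5 < 10, search right half
lo=2, hi=2, mid=2, arr[mid]=7 -> 7 < 10, search right half
lo=3 > hi=2, target 10 not found

Binary search determines that 10 is not in the array after 3 comparisons. The search space was exhausted without finding the target.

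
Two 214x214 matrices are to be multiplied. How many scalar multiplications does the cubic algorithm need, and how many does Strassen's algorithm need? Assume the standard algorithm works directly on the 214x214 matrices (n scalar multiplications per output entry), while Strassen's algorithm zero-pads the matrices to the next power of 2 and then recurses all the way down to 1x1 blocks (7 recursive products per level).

Matrix multiplication for 214x214 matrices:

Strassen's algorithm requires power-of-2 dimensions. Pad 214x214 to 256x256 (next power of 2).

Standard algorithm: 214^3 = 9800344 multiplications
Strassen's algorithm: 7^(log2(256)) = 7^8 = 5764801 multiplications
Savings: 9800344 - 5764801 = 4035543 multiplications

Standard: 9800344 multiplications (214^3). Strassen: 5764801 multiplications (7^8, after padding to 256x256). Strassen reduces 8 recursive multiplications to 7 at each level.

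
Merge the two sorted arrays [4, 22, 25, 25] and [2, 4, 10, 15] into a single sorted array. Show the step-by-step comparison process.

Merging process:

Compare 4 vs 2: take 2 from right. Merged: [2]
Compare 4 vs 4: take 4 from left. Merged: [2, 4]
Compare 22 vs 4: take 4 from right. Merged: [2, 4, 4]
Compare 22 vs 10: take 10 from right. Merged: [2, 4, 4, 10]
Compare 22 vs 15: take 15 from right. Merged: [2, 4, 4, 10, 15]
Append remaining from left: [22, 25, 25]. Merged: [2, 4, 4, 10, 15, 22, 25, 25]

Final merged array: [2, 4, 4, 10, 15, 22, 25, 25]
Total comparisons: 5

The merged array is [2, 4, 4, 10, 15, 22, 25, 25], requiring 5 comparisons. The merge step runs in O(n) time where n is the total number of elements.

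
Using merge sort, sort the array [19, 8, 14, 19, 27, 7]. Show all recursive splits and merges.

Merge sort trace:

Split: [19, 8, 14, 19, 27, 7] -> [19, 8, 14] and [19, 27, 7]
  Split: [19, 8, 14] -> [19] and [8, 14]
    Split: [8, 14] -> [8] and [14]
    Merge: [8] + [14] -> [8, 14]
  Merge: [19] + [8, 14] -> [8, 14, 19]
  Split: [19, 27, 7] -> [19] and [27, 7]
    Split: [27, 7] -> [27] and [7]
    Merge: [27] + [7] -> [7, 27]
  Merge: [19] + [7, 27] -> [7, 19, 27]
Merge: [8, 14, 19] + [7, 19, 27] -> [7, 8, 14, 19, 19, 27]

Final sorted array: [7, 8, 14, 19, 19, 27]

The merge sort proceeds by recursively splitting the array and merging sorted halves.
After all merges, the sorted array is [7, 8, 14, 19, 19, 27].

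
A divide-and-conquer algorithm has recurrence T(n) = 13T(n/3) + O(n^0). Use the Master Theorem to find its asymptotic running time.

Master Theorem for T(n) = 13T(n/3) + O(n^0):

a = 13, b = 3, c = 0
log_b(a) = log_3(13) = 2.3347

Case 1: c = 0 < log_3(13) = 2.3347
T(n) = O(n^(log_3 13))

For T(n) = 13T(n/3) + O(n^0): log_3(13) = 2.3347. This is Case 1 of the Master Theorem (c < log_b(a), work dominated by leaves), giving O(n^(log_3 13)).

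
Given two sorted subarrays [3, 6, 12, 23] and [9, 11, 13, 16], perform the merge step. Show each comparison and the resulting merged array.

Merging process:

Compare 3 vs 9: take 3 from left. Merged: [3]
Compare 6 vs 9: take 6 from left. Merged: [3, 6]
Compare 12 vs 9: take 9 from right. Merged: [3, 6, 9]
Compare 12 vs 11: take 11 from right. Merged: [3, 6, 9, 11]
Compare 12 vs 13: take 12 from left. Merged: [3, 6, 9, 11, 12]
Compare 23 vs 13: take 13 from right. Merged: [3, 6, 9, 11, 12, 13]
Compare 23 vs 16: take 16 from right. Merged: [3, 6, 9, 11, 12, 13, 16]
Append remaining from left: [23]. Merged: [3, 6, 9, 11, 12, 13, 16, 23]

Final merged array: [3, 6, 9, 11, 12, 13, 16, 23]
Total comparisons: 7

The merged array is [3, 6, 9, 11, 12, 13, 16, 23], requiring 7 comparisons. The merge step runs in O(n) time where n is the total number of elements.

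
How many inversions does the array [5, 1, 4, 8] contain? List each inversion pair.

Finding inversions in [5, 1, 4, 8]:

(0, 1): arr[0]=5 > arr[1]=1
(0, 2): arr[0]=5 > arr[2]=4

Total inversions: 2

The array has 2 inversion(s): (0,1), (0,2). Each pair (i,j) satisfies i < j and arr[i] > arr[j].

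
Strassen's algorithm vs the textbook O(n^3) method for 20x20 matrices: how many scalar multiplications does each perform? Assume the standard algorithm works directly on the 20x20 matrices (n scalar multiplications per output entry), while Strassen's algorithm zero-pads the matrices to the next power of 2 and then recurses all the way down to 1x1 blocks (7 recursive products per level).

Matrix multiplication for 20x20 matrices:

Strassen's algorithm requires power-of-2 dimensions. Pad 20x20 to 32x32 (next power of 2).

Standard algorithm: 20^3 = 8000 multiplications
Strassen's algorithm: 7^(log2(32)) = 7^5 = 16807 multiplications
Difference: 8000 - 16807 = -8807 (Strassen uses MORE here due to padding overhead — for small or just-over-power-of-2 n, padding can outweigh the per-level savings)

Standard: 8000 multiplications (20^3). Strassen: 16807 multiplications (7^5, after padding to 32x32). Strassen reduces 8 recursive multiplications to 7 at each level.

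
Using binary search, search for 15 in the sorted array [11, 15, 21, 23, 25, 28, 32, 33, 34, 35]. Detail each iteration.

Binary search for 15 in [11, 15, 21, 23, 25, 28, 32, 33, 34, 35]:

lo=0, hi=9, mid=4, arr[mid]=25 -> 25 > 15, search left half
lo=0, hi=3, mid=1, arr[mid]=15 -> Found target at index 1!

Binary search finds 15 at index 1 after 2 comparisons. The search repeatedly halves the search space by comparing with the middle element.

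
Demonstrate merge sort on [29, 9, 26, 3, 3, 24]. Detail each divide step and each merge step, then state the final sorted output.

Merge sort trace:

Split: [29, 9, 26, 3, 3, 24] -> [29, 9, 26] and [3, 3, 24]
  Split: [29, 9, 26] -> [29] and [9, 26]
    Split: [9, 26] -> [9] and [26]
    Merge: [9] + [26] -> [9, 26]
  Merge: [29] + [9, 26] -> [9, 26, 29]
  Split: [3, 3, 24] -> [3] and [3, 24]
    Split: [3, 24] -> [3] and [24]
    Merge: [3] + [24] -> [3, 24]
  Merge: [3] + [3, 24] -> [3, 3, 24]
Merge: [9, 26, 29] + [3, 3, 24] -> [3, 3, 9, 24, 26, 29]

Final sorted array: [3, 3, 9, 24, 26, 29]

The merge sort proceeds by recursively splitting the array and merging sorted halves.
After all merges, the sorted array is [3, 3, 9, 24, 26, 29].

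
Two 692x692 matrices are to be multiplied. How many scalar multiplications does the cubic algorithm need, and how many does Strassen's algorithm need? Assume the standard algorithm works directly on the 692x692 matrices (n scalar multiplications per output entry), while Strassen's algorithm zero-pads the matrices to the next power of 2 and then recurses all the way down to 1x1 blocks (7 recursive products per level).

Matrix multiplication for 692x692 matrices:

Strassen's algorithm requires power-of-2 dimensions. Pad 692x692 to 1024x1024 (next power of 2).

Standard algorithm: 692^3 = 331373888 multiplications
Strassen's algorithm: 7^(log2(1024)) = 7^10 = 282475249 multiplications
Savings: 331373888 - 282475249 = 48898639 multiplications

Standard: 331373888 multiplications (692^3). Strassen: 282475249 multiplications (7^10, after padding to 1024x1024). Strassen reduces 8 recursive multiplications to 7 at each level.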